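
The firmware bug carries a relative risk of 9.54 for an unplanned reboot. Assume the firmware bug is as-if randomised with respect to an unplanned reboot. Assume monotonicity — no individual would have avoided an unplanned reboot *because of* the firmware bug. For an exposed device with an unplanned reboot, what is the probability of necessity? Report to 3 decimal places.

PN ≈ 0.895

Under exogeneity and monotonicity, PN = (RR − 1) / RR = 1 − 1/RR.
PN = (9.54 − 1) / 9.54 = 8.54 / 9.54 ≈ 0.8952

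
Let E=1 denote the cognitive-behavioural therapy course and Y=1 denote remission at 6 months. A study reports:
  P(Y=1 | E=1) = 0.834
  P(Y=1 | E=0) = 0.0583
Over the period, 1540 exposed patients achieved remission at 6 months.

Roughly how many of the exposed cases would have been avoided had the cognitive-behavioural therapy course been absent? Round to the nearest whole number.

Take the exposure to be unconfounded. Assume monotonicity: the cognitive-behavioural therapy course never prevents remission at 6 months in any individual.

about 1432 cases

Let p₁ = 0.834, p₀ = 0.0583.
PN = (p₁ − p₀)/p₁ = (0.834 − 0.0583) / 0.834 ≈ 0.93010.
Attributable cases ≈ PN × (exposed cases) = 0.93010 × 1540 ≈ 1432.35.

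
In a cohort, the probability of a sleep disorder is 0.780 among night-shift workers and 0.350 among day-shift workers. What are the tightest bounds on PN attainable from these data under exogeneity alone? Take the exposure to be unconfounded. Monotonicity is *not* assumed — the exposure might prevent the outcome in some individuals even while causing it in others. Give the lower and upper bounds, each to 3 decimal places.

Let p₁ = 0.78, p₀ = 0.35.
Under exogeneity alone the bounds on PN are max{0,(p₁−p₀)/p₁} ≤ PN ≤ min{1,(1−p₀)/p₁}.
  lower = (p₁ − p₀)/p₁ = 0.43 / 0.78 ≈ 0.5513
  upper = min{1, (1 − p₀)/p₁} = 0.65 / 0.78 ≈ 0.8333

0.551 ≤ PN ≤ 0.833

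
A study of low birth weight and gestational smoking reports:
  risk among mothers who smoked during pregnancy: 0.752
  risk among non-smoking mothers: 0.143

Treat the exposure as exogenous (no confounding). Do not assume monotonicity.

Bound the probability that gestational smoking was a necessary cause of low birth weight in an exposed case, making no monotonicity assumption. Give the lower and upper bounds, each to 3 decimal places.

0.810 ≤ PN ≤ 1.000

Let p₁ = 0.752, p₀ = 0.143.
Under exogeneity alone the bounds on PN are max{0,(p₁−p₀)/p₁} ≤ PN ≤ min{1,(1−p₀)/p₁}.
  lower = (p₁ − p₀)/p₁ = 0.609 / 0.752 ≈ 0.8098
  upper = min{1, (1 − p₀)/p₁} = 0.857 / 0.752 ≈ 1.1396 → capped at 1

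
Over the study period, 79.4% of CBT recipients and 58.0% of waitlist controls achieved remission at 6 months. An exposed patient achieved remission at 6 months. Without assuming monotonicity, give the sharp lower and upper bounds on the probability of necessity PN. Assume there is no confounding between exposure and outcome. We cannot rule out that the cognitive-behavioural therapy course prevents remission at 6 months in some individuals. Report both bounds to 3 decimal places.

0.270 ≤ PN ≤ 0.529

p₁ = 0.794, p₀ = 0.58.
Under exogeneity alone the bounds on PN are max{0,(p₁−p₀)/p₁} ≤ PN ≤ min{1,(1−p₀)/p₁}.
  lower = (p₁ − p₀)/p₁ = 0.214 / 0.794 ≈ 0.2695
  upper = min{1, (1 − p₀)/p₁} = 0.42 / 0.794 ≈ 0.5290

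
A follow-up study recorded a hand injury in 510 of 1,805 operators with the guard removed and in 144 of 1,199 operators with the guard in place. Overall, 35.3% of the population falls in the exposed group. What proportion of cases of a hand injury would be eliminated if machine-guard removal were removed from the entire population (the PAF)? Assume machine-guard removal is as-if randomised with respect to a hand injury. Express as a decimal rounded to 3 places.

p₁ = P(outcome | exposed) = 510/1805 = 0.28255
p₀ = P(outcome | unexposed) = 144/1199 = 0.1201
Overall risk P(Y=1) = π·p₁ + (1−π)·p₀ = 0.353×0.28255 + 0.647×0.1201 = 0.17744.
Under exogeneity, PAF = [P(Y=1) − p₀] / P(Y=1).
PAF = (0.17744 − 0.1201) / 0.17744 ≈ 0.3232

PAF ≈ 0.323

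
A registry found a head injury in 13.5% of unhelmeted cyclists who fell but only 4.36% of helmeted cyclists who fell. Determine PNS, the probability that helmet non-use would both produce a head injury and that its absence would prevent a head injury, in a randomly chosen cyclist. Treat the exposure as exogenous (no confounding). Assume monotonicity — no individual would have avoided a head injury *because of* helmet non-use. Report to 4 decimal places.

PNS ≈ 0.0914

p₁ = 0.135, p₀ = 0.0436.
Under exogeneity and monotonicity, PNS = p₁ − p₀.
PNS = 0.135 − 0.0436 = 0.0914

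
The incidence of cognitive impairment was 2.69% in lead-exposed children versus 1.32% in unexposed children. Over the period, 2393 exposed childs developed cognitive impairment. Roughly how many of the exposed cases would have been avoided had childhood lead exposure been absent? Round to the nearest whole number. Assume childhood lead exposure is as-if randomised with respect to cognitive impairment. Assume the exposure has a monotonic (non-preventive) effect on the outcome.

about 1219 cases

p₁ = 0.0269, p₀ = 0.0132.
PN = (p₁ − p₀)/p₁ = (0.0269 − 0.0132) / 0.0269 ≈ 0.50929.
Attributable cases ≈ PN × (exposed cases) = 0.50929 × 2393 ≈ 1218.74.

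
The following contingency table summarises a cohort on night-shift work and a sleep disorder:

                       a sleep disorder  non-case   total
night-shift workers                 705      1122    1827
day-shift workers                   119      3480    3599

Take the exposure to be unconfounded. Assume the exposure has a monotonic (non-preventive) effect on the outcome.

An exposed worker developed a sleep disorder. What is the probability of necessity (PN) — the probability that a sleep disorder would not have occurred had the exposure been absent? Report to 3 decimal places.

p₁ = P(outcome | exposed) = 705/1827 = 0.38588
p₀ = P(outcome | unexposed) = 119/3599 = 0.033065
Under exogeneity and monotonicity, PN = (p₁ − p₀)/p₁.
PN = (0.38588 − 0.033065) / 0.38588 ≈ 0.9143

PN ≈ 0.914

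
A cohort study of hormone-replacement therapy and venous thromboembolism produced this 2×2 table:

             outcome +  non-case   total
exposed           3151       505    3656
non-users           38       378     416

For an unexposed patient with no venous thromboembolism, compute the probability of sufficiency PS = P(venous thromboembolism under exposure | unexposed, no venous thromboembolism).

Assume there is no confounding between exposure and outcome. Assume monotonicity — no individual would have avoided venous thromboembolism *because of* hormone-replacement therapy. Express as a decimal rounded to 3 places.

PS ≈ 0.848

p₁ = P(outcome | exposed) = 3151/3656 = 0.86187
p₀ = P(outcome | unexposed) = 38/416 = 0.091346
Under exogeneity and monotonicity, PS = (p₁ − p₀) / (1 − p₀).
PS = (0.86187 − 0.091346) / (1 − 0.091346) = 0.77052 / 0.90865 ≈ 0.8480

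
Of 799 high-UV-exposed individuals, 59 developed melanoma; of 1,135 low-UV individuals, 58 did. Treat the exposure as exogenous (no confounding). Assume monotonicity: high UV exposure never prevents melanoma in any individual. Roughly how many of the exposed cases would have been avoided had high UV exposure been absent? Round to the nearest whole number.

p₁ = P(outcome | exposed) = 59/799 = 0.073842
p₀ = P(outcome | unexposed) = 58/1135 = 0.051101
PN = (p₁ − p₀)/p₁ = (0.073842 − 0.051101) / 0.073842 ≈ 0.30797.
Attributable cases ≈ PN × (exposed cases) = 0.30797 × 59 ≈ 18.17.

about 18 cases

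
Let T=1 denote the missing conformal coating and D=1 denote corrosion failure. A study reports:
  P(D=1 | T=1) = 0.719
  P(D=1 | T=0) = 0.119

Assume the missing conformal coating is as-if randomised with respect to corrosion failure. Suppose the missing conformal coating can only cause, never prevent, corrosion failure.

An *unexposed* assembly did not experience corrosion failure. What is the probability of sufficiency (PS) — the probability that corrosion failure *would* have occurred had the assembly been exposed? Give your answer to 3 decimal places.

Let p₁ = 0.719, p₀ = 0.119.
Under exogeneity and monotonicity, PS = (p₁ − p₀) / (1 − p₀).
PS = (0.719 − 0.119) / (1 − 0.119) = 0.6 / 0.881 ≈ 0.6810

PS ≈ 0.681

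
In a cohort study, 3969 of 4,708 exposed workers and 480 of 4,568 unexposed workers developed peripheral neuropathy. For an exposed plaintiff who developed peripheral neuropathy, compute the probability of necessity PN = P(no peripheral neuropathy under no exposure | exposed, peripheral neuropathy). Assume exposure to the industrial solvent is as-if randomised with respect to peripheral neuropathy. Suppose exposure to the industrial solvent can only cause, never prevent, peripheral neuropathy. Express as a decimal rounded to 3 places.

PN ≈ 0.875

p₁ = P(outcome | exposed) = 3969/4708 = 0.84303
p₀ = P(outcome | unexposed) = 480/4568 = 0.10508
Under exogeneity and monotonicity, PN = (p₁ − p₀) / p₁.
PN = (0.84303 − 0.10508) / 0.84303 = 0.73795 / 0.84303 ≈ 0.8754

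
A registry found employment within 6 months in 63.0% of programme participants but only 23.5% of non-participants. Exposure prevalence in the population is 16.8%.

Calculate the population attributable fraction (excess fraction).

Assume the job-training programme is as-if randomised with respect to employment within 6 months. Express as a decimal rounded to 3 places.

PAF ≈ 0.220

p₁ = 0.63, p₀ = 0.235.
Overall risk P(Y=1) = π·p₁ + (1−π)·p₀ = 0.168×0.63 + 0.832×0.235 = 0.30136.
Under exogeneity, PAF = [P(Y=1) − p₀] / P(Y=1).
PAF = (0.30136 − 0.235) / 0.30136 ≈ 0.2202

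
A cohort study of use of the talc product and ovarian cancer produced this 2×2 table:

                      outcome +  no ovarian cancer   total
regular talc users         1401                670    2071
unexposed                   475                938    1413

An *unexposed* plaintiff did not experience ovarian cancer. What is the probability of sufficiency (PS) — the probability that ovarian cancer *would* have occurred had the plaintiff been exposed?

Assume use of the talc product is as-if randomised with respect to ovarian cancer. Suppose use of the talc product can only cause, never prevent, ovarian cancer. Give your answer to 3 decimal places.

p₁ = P(outcome | exposed) = 1401/2071 = 0.67648
p₀ = P(outcome | unexposed) = 475/1413 = 0.33616
Under exogeneity and monotonicity, PS = (p₁ − p₀) / (1 − p₀).
PS = (0.67648 − 0.33616) / (1 − 0.33616) = 0.34032 / 0.66384 ≈ 0.5127

PS ≈ 0.513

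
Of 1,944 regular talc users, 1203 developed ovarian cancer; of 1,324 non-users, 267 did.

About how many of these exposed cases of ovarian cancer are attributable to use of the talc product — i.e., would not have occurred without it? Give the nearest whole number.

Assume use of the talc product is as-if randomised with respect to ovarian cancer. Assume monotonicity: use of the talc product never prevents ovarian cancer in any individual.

p₁ = P(outcome | exposed) = 1203/1944 = 0.61883
p₀ = P(outcome | unexposed) = 267/1324 = 0.20166
PN = (p₁ − p₀)/p₁ = (0.61883 − 0.20166) / 0.61883 ≈ 0.67412.
Attributable cases ≈ PN × (exposed cases) = 0.67412 × 1203 ≈ 810.97.

about 811 cases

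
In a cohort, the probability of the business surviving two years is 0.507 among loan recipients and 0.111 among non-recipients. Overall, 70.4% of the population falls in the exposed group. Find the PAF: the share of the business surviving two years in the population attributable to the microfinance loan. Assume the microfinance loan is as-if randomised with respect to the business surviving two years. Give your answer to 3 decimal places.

Let p₁ = 0.507, p₀ = 0.111.
Overall risk P(Y=1) = π·p₁ + (1−π)·p₀ = 0.704×0.507 + 0.296×0.111 = 0.38978.
Under exogeneity, PAF = [P(Y=1) − p₀] / P(Y=1).
PAF = (0.38978 − 0.111) / 0.38978 ≈ 0.7152

PAF ≈ 0.715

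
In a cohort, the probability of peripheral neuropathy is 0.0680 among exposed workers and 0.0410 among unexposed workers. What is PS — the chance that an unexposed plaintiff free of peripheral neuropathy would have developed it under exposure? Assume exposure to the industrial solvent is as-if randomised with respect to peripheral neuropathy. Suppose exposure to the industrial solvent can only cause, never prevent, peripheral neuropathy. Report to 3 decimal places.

Let p₁ = 0.068, p₀ = 0.041.
Under exogeneity and monotonicity, PS = (p₁ − p₀) / (1 − p₀).
PS = (0.068 − 0.041) / (1 − 0.041) = 0.027 / 0.959 ≈ 0.0282

PS ≈ 0.028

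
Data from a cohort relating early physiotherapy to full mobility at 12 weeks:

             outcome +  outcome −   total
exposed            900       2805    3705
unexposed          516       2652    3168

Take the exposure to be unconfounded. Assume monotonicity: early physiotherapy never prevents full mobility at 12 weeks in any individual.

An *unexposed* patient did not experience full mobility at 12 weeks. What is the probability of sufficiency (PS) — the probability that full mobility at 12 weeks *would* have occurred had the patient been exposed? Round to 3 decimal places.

p₁ = P(outcome | exposed) = 900/3705 = 0.24291
p₀ = P(outcome | unexposed) = 516/3168 = 0.16288
Under exogeneity and monotonicity, PS = (p₁ − p₀) / (1 − p₀).
PS = (0.24291 − 0.16288) / (1 − 0.16288) = 0.080036 / 0.83712 ≈ 0.0956

PS ≈ 0.096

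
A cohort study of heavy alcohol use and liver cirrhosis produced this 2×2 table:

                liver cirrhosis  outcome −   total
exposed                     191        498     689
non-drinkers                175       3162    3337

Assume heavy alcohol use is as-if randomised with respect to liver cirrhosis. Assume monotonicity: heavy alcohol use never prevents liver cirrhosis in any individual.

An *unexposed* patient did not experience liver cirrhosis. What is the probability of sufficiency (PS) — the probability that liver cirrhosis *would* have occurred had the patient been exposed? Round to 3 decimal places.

p₁ = P(outcome | exposed) = 191/689 = 0.27721
p₀ = P(outcome | unexposed) = 175/3337 = 0.052442
Under exogeneity and monotonicity, PS = (p₁ − p₀) / (1 − p₀).
PS = (0.27721 − 0.052442) / (1 − 0.052442) = 0.22477 / 0.94756 ≈ 0.2372

PS ≈ 0.237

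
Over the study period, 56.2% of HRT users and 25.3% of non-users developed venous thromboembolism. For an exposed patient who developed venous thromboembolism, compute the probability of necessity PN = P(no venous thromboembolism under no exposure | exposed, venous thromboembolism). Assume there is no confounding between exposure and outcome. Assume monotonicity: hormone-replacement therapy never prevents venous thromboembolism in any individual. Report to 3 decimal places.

PN ≈ 0.550

p₁ = 0.562, p₀ = 0.253.
Under exogeneity and monotonicity, PN = (p₁ − p₀) / p₁.
PN = (0.562 − 0.253) / 0.562 = 0.309 / 0.562 ≈ 0.5498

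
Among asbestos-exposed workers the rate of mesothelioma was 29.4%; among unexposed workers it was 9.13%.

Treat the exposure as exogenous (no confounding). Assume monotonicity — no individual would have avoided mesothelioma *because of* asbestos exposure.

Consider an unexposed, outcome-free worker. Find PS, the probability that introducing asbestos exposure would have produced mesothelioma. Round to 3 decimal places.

PS ≈ 0.223

p₁ = 0.294, p₀ = 0.0913.
Under exogeneity and monotonicity, PS = (p₁ − p₀) / (1 − p₀).
PS = (0.294 − 0.0913) / (1 − 0.0913) = 0.2027 / 0.9087 ≈ 0.2231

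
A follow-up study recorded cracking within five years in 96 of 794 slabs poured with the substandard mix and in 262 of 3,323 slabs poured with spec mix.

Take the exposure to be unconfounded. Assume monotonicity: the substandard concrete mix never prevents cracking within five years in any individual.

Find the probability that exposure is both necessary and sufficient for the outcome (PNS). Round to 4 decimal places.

p₁ = P(outcome | exposed) = 96/794 = 0.12091
p₀ = P(outcome | unexposed) = 262/3323 = 0.078844
Under exogeneity and monotonicity, PNS = p₁ − p₀.
PNS = 0.12091 − 0.078844 = 0.042062

PNS ≈ 0.0421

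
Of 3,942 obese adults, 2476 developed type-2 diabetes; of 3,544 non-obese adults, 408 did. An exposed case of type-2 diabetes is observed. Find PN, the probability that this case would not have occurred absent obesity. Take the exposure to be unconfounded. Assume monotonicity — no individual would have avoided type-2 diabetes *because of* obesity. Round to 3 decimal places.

PN ≈ 0.817

p₁ = P(outcome | exposed) = 2476/3942 = 0.62811
p₀ = P(outcome | unexposed) = 408/3544 = 0.11512
Under exogeneity and monotonicity, PN = (p₁ − p₀) / p₁.
PN = (0.62811 − 0.11512) / 0.62811 = 0.51298 / 0.62811 ≈ 0.8167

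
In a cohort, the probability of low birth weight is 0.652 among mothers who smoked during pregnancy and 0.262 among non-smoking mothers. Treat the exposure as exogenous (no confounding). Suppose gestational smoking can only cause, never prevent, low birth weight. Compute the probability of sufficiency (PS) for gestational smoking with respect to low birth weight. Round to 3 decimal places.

PS ≈ 0.528

Let p₁ = 0.652, p₀ = 0.262.
Under exogeneity and monotonicity, PS = (p₁ − p₀) / (1 − p₀).
PS = (0.652 − 0.262) / (1 − 0.262) = 0.39 / 0.738 ≈ 0.5285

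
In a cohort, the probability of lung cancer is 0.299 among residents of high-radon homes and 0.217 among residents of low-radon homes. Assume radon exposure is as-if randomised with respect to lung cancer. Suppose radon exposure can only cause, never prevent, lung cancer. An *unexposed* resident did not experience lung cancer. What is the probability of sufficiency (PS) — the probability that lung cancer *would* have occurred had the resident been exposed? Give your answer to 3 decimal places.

PS ≈ 0.105

Let p₁ = 0.299, p₀ = 0.217.
Under exogeneity and monotonicity, PS = (p₁ − p₀) / (1 − p₀).
PS = (0.299 − 0.217) / (1 − 0.217) = 0.082 / 0.783 ≈ 0.1047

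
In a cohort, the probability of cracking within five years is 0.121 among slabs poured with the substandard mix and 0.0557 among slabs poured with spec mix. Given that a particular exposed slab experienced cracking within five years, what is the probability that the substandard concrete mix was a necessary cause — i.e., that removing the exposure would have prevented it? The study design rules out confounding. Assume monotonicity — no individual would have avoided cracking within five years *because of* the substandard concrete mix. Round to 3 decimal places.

PN ≈ 0.540

Let p₁ = 0.121, p₀ = 0.0557.
Under exogeneity and monotonicity, PN = (p₁ − p₀) / p₁.
PN = (0.121 − 0.0557) / 0.121 = 0.0653 / 0.121 ≈ 0.5397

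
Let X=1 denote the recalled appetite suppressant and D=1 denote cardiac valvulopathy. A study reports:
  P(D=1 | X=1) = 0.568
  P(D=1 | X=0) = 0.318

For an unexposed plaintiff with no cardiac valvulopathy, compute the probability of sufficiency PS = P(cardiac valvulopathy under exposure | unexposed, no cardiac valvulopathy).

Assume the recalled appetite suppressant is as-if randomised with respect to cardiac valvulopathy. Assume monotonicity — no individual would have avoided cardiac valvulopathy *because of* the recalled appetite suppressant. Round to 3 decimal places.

PS ≈ 0.367

Let p₁ = 0.568, p₀ = 0.318.
Under exogeneity and monotonicity, PS = (p₁ − p₀) / (1 − p₀).
PS = (0.568 − 0.318) / (1 − 0.318) = 0.25 / 0.682 ≈ 0.3666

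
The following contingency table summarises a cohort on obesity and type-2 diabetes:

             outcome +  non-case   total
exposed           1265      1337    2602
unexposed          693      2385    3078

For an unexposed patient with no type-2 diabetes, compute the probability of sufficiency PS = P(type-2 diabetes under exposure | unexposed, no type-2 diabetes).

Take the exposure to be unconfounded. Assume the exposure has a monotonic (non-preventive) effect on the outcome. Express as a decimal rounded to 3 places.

PS ≈ 0.337

p₁ = P(outcome | exposed) = 1265/2602 = 0.48616
p₀ = P(outcome | unexposed) = 693/3078 = 0.22515
Under exogeneity and monotonicity, PS = (p₁ − p₀) / (1 − p₀).
PS = (0.48616 − 0.22515) / (1 − 0.22515) = 0.26102 / 0.77485 ≈ 0.3369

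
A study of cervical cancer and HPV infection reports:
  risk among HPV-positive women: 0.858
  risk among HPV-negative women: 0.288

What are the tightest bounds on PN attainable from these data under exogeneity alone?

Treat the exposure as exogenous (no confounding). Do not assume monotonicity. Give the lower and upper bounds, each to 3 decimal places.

0.664 ≤ PN ≤ 0.830

Let p₁ = 0.858, p₀ = 0.288.
Under exogeneity alone the bounds on PN are max{0,(p₁−p₀)/p₁} ≤ PN ≤ min{1,(1−p₀)/p₁}.
  lower = (p₁ − p₀)/p₁ = 0.57 / 0.858 ≈ 0.6643
  upper = min{1, (1 − p₀)/p₁} = 0.712 / 0.858 ≈ 0.8298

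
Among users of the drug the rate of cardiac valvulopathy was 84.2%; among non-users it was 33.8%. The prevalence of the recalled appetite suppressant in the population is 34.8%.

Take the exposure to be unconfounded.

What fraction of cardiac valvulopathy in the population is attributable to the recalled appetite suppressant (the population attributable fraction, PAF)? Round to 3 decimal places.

PAF ≈ 0.342

p₁ = 0.842, p₀ = 0.338.
Overall risk P(Y=1) = π·p₁ + (1−π)·p₀ = 0.348×0.842 + 0.652×0.338 = 0.51339.
Under exogeneity, PAF = [P(Y=1) − p₀] / P(Y=1).
PAF = (0.51339 − 0.338) / 0.51339 ≈ 0.3416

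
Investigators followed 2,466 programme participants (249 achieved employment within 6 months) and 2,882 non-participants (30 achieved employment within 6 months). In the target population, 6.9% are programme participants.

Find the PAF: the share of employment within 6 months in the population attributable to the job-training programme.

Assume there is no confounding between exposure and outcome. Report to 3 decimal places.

PAF ≈ 0.375

p₁ = P(outcome | exposed) = 249/2466 = 0.10097
p₀ = P(outcome | unexposed) = 30/2882 = 0.010409
Overall risk P(Y=1) = π·p₁ + (1−π)·p₀ = 0.069×0.10097 + 0.931×0.010409 = 0.016658.
Under exogeneity, PAF = [P(Y=1) − p₀] / P(Y=1).
PAF = (0.016658 − 0.010409) / 0.016658 ≈ 0.3751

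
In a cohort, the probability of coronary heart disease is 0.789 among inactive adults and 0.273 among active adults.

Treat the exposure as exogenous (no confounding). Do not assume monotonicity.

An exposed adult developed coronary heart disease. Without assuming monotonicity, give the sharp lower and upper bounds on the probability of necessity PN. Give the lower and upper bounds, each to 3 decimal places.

0.654 ≤ PN ≤ 0.921

Let p₁ = 0.789, p₀ = 0.273.
Under exogeneity alone the bounds on PN are max{0,(p₁−p₀)/p₁} ≤ PN ≤ min{1,(1−p₀)/p₁}.
  lower = (p₁ − p₀)/p₁ = 0.516 / 0.789 ≈ 0.6540
  upper = min{1, (1 − p₀)/p₁} = 0.727 / 0.789 ≈ 0.9214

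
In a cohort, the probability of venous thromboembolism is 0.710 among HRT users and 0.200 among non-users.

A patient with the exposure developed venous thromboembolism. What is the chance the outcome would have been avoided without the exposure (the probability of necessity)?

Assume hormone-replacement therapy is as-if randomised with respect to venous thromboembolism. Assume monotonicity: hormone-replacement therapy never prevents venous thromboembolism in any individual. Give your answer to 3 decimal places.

Let p₁ = 0.71, p₀ = 0.2.
Under exogeneity and monotonicity, PN = (p₁ − p₀) / p₁.
PN = (0.71 − 0.2) / 0.71 = 0.51 / 0.71 ≈ 0.7183

PN ≈ 0.718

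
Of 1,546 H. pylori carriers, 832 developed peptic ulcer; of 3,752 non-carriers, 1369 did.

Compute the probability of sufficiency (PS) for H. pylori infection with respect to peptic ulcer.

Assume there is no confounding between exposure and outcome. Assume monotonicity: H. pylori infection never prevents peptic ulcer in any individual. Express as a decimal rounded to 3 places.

PS ≈ 0.273

p₁ = P(outcome | exposed) = 832/1546 = 0.53816
p₀ = P(outcome | unexposed) = 1369/3752 = 0.36487
Under exogeneity and monotonicity, PS = (p₁ − p₀) / (1 − p₀).
PS = (0.53816 − 0.36487) / (1 − 0.36487) = 0.17329 / 0.63513 ≈ 0.2728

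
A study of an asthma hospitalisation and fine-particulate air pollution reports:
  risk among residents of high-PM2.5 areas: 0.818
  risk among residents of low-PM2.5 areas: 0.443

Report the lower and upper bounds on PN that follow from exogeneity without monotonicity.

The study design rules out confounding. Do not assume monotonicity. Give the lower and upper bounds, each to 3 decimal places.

0.458 ≤ PN ≤ 0.681

Let p₁ = 0.818, p₀ = 0.443.
Under exogeneity alone the bounds on PN are max{0,(p₁−p₀)/p₁} ≤ PN ≤ min{1,(1−p₀)/p₁}.
  lower = (p₁ − p₀)/p₁ = 0.375 / 0.818 ≈ 0.4584
  upper = min{1, (1 − p₀)/p₁} = 0.557 / 0.818 ≈ 0.6809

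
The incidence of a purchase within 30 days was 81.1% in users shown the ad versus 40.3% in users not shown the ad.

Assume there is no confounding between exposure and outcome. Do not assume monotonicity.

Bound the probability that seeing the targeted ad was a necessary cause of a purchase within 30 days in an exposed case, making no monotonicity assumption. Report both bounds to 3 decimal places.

0.503 ≤ PN ≤ 0.736

p₁ = 0.811, p₀ = 0.403.
Under exogeneity alone the bounds on PN are max{0,(p₁−p₀)/p₁} ≤ PN ≤ min{1,(1−p₀)/p₁}.
  lower = (p₁ − p₀)/p₁ = 0.408 / 0.811 ≈ 0.5031
  upper = min{1, (1 − p₀)/p₁} = 0.597 / 0.811 ≈ 0.7361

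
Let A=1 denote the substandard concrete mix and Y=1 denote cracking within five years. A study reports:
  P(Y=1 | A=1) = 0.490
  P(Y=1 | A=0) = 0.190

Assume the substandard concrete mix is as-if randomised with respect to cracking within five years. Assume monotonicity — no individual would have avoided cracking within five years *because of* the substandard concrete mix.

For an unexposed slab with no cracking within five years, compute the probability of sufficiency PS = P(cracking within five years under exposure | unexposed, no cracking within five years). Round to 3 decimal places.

Let p₁ = 0.49, p₀ = 0.19.
Under exogeneity and monotonicity, PS = (p₁ − p₀) / (1 − p₀).
PS = (0.49 − 0.19) / (1 − 0.19) = 0.3 / 0.81 ≈ 0.3704

PS ≈ 0.370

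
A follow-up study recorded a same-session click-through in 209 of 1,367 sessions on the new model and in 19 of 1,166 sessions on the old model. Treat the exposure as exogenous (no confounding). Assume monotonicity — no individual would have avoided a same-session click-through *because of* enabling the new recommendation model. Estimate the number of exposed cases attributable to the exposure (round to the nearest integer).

p₁ = P(outcome | exposed) = 209/1367 = 0.15289
p₀ = P(outcome | unexposed) = 19/1166 = 0.016295
PN = (p₁ − p₀)/p₁ = (0.15289 − 0.016295) / 0.15289 ≈ 0.89342.
Attributable cases ≈ PN × (exposed cases) = 0.89342 × 209 ≈ 186.72.

about 187 cases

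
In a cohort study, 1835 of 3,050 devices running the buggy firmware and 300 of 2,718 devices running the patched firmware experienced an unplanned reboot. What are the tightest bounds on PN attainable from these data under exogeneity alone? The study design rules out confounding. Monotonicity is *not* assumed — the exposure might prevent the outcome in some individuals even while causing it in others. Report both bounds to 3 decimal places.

0.817 ≤ PN ≤ 1.000

p₁ = P(outcome | exposed) = 1835/3050 = 0.60164
p₀ = P(outcome | unexposed) = 300/2718 = 0.11038
Under exogeneity alone the bounds on PN are max{0,(p₁−p₀)/p₁} ≤ PN ≤ min{1,(1−p₀)/p₁}.
  lower = (p₁ − p₀)/p₁ = 0.49126 / 0.60164 ≈ 0.8165
  upper = min{1, (1 − p₀)/p₁} = 0.88962 / 0.60164 ≈ 1.4787 → capped at 1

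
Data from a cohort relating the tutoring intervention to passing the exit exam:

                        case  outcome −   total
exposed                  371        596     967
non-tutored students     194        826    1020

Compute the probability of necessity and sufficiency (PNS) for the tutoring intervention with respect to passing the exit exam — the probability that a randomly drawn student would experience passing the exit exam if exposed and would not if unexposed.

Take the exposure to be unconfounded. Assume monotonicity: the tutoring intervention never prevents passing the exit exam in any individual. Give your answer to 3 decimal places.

p₁ = P(outcome | exposed) = 371/967 = 0.38366
p₀ = P(outcome | unexposed) = 194/1020 = 0.1902
Under exogeneity and monotonicity, PNS = p₁ − p₀.
PNS = 0.38366 − 0.1902 = 0.19346

PNS ≈ 0.193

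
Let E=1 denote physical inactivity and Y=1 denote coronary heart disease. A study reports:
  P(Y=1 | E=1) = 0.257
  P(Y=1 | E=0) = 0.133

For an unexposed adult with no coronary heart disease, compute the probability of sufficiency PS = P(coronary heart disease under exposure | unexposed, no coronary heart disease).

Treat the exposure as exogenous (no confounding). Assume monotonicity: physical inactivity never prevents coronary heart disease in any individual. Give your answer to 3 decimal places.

Let p₁ = 0.257, p₀ = 0.133.
Under exogeneity and monotonicity, PS = (p₁ − p₀) / (1 − p₀).
PS = (0.257 − 0.133) / (1 − 0.133) = 0.124 / 0.867 ≈ 0.1430

PS ≈ 0.143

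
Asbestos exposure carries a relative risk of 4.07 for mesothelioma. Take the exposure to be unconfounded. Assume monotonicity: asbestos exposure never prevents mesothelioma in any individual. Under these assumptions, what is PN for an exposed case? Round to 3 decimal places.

Under exogeneity and monotonicity, PN = (RR − 1) / RR = 1 − 1/RR.
PN = (4.07 − 1) / 4.07 = 3.07 / 4.07 ≈ 0.7543

PN ≈ 0.754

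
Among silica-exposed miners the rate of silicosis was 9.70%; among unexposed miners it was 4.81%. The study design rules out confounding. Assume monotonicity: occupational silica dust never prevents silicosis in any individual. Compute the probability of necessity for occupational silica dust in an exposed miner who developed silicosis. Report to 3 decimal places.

PN ≈ 0.504

p₁ = 0.097, p₀ = 0.0481.
Under exogeneity and monotonicity, PN = (p₁ − p₀) / p₁.
PN = (0.097 − 0.0481) / 0.097 = 0.0489 / 0.097 ≈ 0.5041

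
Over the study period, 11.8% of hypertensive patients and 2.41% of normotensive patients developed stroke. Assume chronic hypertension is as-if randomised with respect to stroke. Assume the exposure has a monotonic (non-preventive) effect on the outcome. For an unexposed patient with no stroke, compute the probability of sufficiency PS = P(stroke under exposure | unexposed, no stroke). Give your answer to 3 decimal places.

PS ≈ 0.096

p₁ = 0.118, p₀ = 0.0241.
Under exogeneity and monotonicity, PS = (p₁ − p₀) / (1 − p₀).
PS = (0.118 − 0.0241) / (1 − 0.0241) = 0.0939 / 0.9759 ≈ 0.0962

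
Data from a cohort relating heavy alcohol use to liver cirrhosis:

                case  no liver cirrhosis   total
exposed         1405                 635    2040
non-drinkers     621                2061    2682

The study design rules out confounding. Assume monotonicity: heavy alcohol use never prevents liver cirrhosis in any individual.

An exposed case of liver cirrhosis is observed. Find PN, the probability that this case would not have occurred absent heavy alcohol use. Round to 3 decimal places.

p₁ = P(outcome | exposed) = 1405/2040 = 0.68873
p₀ = P(outcome | unexposed) = 621/2682 = 0.23154
Under exogeneity and monotonicity, PN = (p₁ − p₀)/p₁.
PN = (0.68873 − 0.23154) / 0.68873 ≈ 0.6638

PN ≈ 0.664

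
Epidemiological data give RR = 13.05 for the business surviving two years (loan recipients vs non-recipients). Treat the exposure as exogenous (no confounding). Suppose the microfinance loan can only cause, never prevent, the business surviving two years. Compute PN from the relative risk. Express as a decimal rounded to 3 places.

Under exogeneity and monotonicity, PN = (RR − 1) / RR = 1 − 1/RR.
PN = (13.05 − 1) / 13.05 = 12.05 / 13.05 ≈ 0.9234

PN ≈ 0.923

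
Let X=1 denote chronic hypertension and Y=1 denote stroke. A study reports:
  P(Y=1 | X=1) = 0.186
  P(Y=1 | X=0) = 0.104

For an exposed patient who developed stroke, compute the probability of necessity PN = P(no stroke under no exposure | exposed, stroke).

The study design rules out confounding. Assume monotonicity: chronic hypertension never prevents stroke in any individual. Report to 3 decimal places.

PN ≈ 0.441

Let p₁ = 0.186, p₀ = 0.104.
Under exogeneity and monotonicity, PN = (p₁ − p₀) / p₁.
PN = (0.186 − 0.104) / 0.186 = 0.082 / 0.186 ≈ 0.4409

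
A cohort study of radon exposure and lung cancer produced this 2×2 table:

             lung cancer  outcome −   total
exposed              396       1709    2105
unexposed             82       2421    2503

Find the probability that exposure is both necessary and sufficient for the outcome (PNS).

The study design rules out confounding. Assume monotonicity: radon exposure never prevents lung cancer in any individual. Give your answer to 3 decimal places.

PNS ≈ 0.155

p₁ = P(outcome | exposed) = 396/2105 = 0.18812
p₀ = P(outcome | unexposed) = 82/2503 = 0.032761
Under exogeneity and monotonicity, PNS = p₁ − p₀.
PNS = 0.18812 − 0.032761 = 0.15536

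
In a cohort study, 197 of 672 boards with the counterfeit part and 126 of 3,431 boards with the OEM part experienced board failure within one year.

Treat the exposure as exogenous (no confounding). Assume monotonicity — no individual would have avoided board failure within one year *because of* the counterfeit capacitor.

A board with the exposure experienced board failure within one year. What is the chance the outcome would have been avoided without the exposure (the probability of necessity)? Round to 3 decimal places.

p₁ = P(outcome | exposed) = 197/672 = 0.29315
p₀ = P(outcome | unexposed) = 126/3431 = 0.036724
Under exogeneity and monotonicity, PN = (p₁ − p₀) / p₁.
PN = (0.29315 − 0.036724) / 0.29315 = 0.25643 / 0.29315 ≈ 0.8747

PN ≈ 0.875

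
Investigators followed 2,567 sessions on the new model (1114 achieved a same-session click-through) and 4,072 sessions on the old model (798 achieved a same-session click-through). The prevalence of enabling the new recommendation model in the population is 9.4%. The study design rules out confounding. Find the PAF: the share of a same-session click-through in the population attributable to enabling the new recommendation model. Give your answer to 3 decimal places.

PAF ≈ 0.102

p₁ = P(outcome | exposed) = 1114/2567 = 0.43397
p₀ = P(outcome | unexposed) = 798/4072 = 0.19597
Overall risk P(Y=1) = π·p₁ + (1−π)·p₀ = 0.094×0.43397 + 0.906×0.19597 = 0.21834.
Under exogeneity, PAF = [P(Y=1) − p₀] / P(Y=1).
PAF = (0.21834 − 0.19597) / 0.21834 ≈ 0.1025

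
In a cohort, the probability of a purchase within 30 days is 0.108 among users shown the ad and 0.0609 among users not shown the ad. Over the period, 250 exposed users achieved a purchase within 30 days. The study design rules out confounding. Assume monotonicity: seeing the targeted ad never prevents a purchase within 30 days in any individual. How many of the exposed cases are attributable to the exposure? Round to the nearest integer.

Let p₁ = 0.108, p₀ = 0.0609.
PN = (p₁ − p₀)/p₁ = (0.108 − 0.0609) / 0.108 ≈ 0.43611.
Attributable cases ≈ PN × (exposed cases) = 0.43611 × 250 ≈ 109.03.

about 109 cases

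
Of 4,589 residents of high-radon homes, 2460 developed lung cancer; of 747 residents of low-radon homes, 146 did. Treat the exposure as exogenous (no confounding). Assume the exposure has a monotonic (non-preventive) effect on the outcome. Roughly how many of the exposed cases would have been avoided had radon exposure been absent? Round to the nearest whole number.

p₁ = P(outcome | exposed) = 2460/4589 = 0.53606
p₀ = P(outcome | unexposed) = 146/747 = 0.19545
PN = (p₁ − p₀)/p₁ = (0.53606 − 0.19545) / 0.53606 ≈ 0.63540.
Attributable cases ≈ PN × (exposed cases) = 0.63540 × 2460 ≈ 1563.09.

about 1563 cases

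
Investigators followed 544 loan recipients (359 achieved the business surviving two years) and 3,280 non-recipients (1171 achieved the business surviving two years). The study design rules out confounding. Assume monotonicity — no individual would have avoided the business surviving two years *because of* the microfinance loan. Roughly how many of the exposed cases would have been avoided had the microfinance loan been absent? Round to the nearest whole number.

p₁ = P(outcome | exposed) = 359/544 = 0.65993
p₀ = P(outcome | unexposed) = 1171/3280 = 0.35701
PN = (p₁ − p₀)/p₁ = (0.65993 − 0.35701) / 0.65993 ≈ 0.45901.
Attributable cases ≈ PN × (exposed cases) = 0.45901 × 359 ≈ 164.79.

about 165 cases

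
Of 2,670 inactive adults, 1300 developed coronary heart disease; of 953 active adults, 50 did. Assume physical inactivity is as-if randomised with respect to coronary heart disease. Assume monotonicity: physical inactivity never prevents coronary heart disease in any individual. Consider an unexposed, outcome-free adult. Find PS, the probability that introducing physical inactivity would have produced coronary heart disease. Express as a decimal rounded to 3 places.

PS ≈ 0.458

p₁ = P(outcome | exposed) = 1300/2670 = 0.48689
p₀ = P(outcome | unexposed) = 50/953 = 0.052466
Under exogeneity and monotonicity, PS = (p₁ − p₀) / (1 − p₀).
PS = (0.48689 − 0.052466) / (1 − 0.052466) = 0.43443 / 0.94753 ≈ 0.4585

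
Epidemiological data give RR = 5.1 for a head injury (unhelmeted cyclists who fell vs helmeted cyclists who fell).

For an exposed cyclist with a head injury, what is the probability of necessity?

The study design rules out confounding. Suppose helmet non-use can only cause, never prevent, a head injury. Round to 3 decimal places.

Under exogeneity and monotonicity, PN = (RR − 1) / RR = 1 − 1/RR.
PN = (5.1 − 1) / 5.1 = 4.1 / 5.1 ≈ 0.8039

PN ≈ 0.804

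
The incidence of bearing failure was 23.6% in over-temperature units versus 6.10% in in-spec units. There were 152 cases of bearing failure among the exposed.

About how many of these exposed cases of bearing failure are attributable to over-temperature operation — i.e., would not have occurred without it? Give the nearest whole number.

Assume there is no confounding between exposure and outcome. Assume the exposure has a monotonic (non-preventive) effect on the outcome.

about 113 cases

p₁ = 0.236, p₀ = 0.061.
PN = (p₁ − p₀)/p₁ = (0.236 − 0.061) / 0.236 ≈ 0.74153.
Attributable cases ≈ PN × (exposed cases) = 0.74153 × 152 ≈ 112.71.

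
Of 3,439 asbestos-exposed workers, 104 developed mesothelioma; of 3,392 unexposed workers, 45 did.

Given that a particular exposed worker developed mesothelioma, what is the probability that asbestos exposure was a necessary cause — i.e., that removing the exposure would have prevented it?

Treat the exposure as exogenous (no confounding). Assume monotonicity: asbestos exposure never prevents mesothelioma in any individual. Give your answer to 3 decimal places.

p₁ = P(outcome | exposed) = 104/3439 = 0.030241
p₀ = P(outcome | unexposed) = 45/3392 = 0.013267
Under exogeneity and monotonicity, PN = (p₁ − p₀) / p₁.
PN = (0.030241 − 0.013267) / 0.030241 = 0.016975 / 0.030241 ≈ 0.5613

PN ≈ 0.561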